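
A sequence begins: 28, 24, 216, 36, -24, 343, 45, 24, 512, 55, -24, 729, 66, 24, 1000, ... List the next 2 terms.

78, -24

Read the sequence 3 terms at a time; column i is its own pattern.
Stream A: 28, 36, 45, 55, 66 — triangular numbers n(n+1)/2 for n = 7, 8, ….
Stream B: 24, -24, 24, -24, 24 — alternating ±24.
Stream C: 216, 343, 512, 729, 1000 — perfect cubes starting at 6³.
Term 16 comes from stream A (its 6th entry): 78.
Position 17 → stream B, term 6 = -24.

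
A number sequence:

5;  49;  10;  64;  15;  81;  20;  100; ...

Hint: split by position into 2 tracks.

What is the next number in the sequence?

The terms cycle through 2 interleaved subsequences.
Track A: 5, 10, 15, 20. Arithmetic, step +5.
Track B: 49, 64, 81, 100. The squares 7², 8², 9², ….
Term 9 comes from track A (its 5th entry): 25.

25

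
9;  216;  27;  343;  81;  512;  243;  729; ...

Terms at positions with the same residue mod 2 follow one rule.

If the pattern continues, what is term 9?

729

Positions 1, 3, 5, … form one subsequence and positions 2, 4, 6, … form another.
Track A: 9, 27, 81, 243 (powers 3^2, 3^3, 3^4, …).
Track B: 216, 343, 512, 729 (consecutive cubes n³ from n = 6).
The 9th slot belongs to track A; its 5th term is 729.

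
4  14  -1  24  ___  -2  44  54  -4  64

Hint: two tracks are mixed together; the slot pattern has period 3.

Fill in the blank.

The slot pattern repeats as AAB (period 3), so there are 2 interleaved tracks.
Track A = 4, 14, 24, ?, 44, 54, 64: adding 10 each time.
Track B = -1, -2, -4: multiplying by 2 each time.
The gap is track A's term 4; the rule gives 34.

34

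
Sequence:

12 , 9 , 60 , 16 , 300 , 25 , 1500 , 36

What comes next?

Split by position mod 2 into 2 tracks.
Track A: 12, 60, 300, 1500 (geometric with ratio 5).
Track B: 9, 16, 25, 36 (the squares 3², 4², 5², …).
Term 9 comes from track A (its 5th entry): 7500.

7500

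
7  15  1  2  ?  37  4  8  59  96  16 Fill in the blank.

Reading positions in blocks of 4 reveals the pattern AABB — 2 tracks woven together.
Stream A = 7, 15, ?, 37, 59, 96: a Fibonacci-like recurrence a_n = a_{n-1} + a_{n-2}.
Stream B = 1, 2, 4, 8, 16: powers of 2.
Filling stream A at index 3 by its rule yields 22.

22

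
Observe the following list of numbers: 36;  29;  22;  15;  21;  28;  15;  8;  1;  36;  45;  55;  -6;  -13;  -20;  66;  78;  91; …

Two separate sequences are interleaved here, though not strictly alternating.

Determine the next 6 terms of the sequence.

-27, -34, -41, 105, 120, 136

Reading positions in blocks of 6 reveals the pattern AAABBB — 2 tracks woven together.
Track A: 36, 29, 22, 15, 8, 1, -6, -13, -20 (arithmetic with common difference −7).
Track B: 15, 21, 28, 36, 45, 55, 66, 78, 91 (triangular numbers n(n+1)/2 for n = 5, 6, …).
Position 19 → track A, term 10 = -27.
Position 20 falls in track A as its term 11, giving -34.
Position 21 → track A, term 12 = -41.
Position 22 falls in track B as its term 10, giving 105.
The 23rd slot belongs to track B; its 11th term is 120.
Position 24 falls in track B as its term 12, giving 136.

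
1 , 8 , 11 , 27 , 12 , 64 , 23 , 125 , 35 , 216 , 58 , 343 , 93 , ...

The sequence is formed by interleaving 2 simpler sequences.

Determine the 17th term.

Taking every 2nd term gives 2 separate tracks.
Stream A: 1, 11, 12, 23, 35, 58, 93 — each term equals the sum of the previous two.
Stream B: 8, 27, 64, 125, 216, 343 — perfect cubes starting at 2³.
Position 17 → stream A, term 9 = 244.

244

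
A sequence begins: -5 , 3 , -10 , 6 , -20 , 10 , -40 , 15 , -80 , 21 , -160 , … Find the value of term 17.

Odd-indexed and even-indexed terms follow separate rules.
Track A: -5, -10, -20, -40, -80, -160. Geometric, ×2 each step.
Track B: 3, 6, 10, 15, 21. The triangular numbers T_2, T_3, ….
Term 17 comes from track A (its 9th entry): -1280.

-1280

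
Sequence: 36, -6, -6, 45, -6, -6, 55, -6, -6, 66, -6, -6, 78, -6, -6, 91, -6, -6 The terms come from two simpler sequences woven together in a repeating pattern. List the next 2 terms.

Reading positions in blocks of 3 reveals the pattern ABB — 2 tracks woven together.
Track A: 36, 45, 55, 66, 78, 91 (triangular numbers n(n+1)/2 for n = 8, 9, …).
Track B: -6, -6, -6, -6, -6, -6, -6, -6, -6, -6, -6, -6 (the constant sequence -6).
Term 19 comes from track A (its 7th entry): 105.
The 20th slot belongs to track B; its 13th term is -6.

105, -6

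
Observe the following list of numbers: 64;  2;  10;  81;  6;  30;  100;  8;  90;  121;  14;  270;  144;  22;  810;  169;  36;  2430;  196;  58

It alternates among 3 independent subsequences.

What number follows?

7290

Split by position mod 3: positions 1, 4, 7, … form one track, and each other residue class forms its own.
Stream A: 64, 81, 100, 121, 144, 169, 196 — consecutive squares n² from n = 8.
Stream B: 2, 6, 8, 14, 22, 36, 58 — each term equals the sum of the previous two.
Stream C: 10, 30, 90, 270, 810, 2430 — geometric, ×3 each step.
Position 21 falls in stream C as its term 7, giving 7290.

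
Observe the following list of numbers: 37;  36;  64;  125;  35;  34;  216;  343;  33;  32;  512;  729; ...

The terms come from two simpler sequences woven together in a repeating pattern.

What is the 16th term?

Positions follow the repeating pattern AABB; grouping by letter gives 2 tracks.
Track A: 37, 36, 35, 34, 33, 32 — arithmetic, step −1.
Track B: 64, 125, 216, 343, 512, 729 — perfect cubes starting at 4³.
Term 16 comes from track B (its 8th entry): 1331.

1331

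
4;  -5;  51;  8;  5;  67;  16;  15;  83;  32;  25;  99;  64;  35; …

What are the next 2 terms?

115, 128

Taking every 3rd term gives 3 separate tracks.
Subsequence A is 4, 8, 16, 32, 64, which is a geometric progression (common ratio 2).
Subsequence B is -5, 5, 15, 25, 35, which is arithmetic with common difference +10.
Subsequence C is 51, 67, 83, 99, which is arithmetic with common difference +16.
The 15th slot belongs to subsequence C; its 5th term is 115.
Position 16 → subsequence A, term 6 = 128.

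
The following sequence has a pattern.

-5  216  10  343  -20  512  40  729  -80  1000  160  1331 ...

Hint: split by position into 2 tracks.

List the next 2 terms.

-320, 1728

Odd-indexed and even-indexed terms follow separate rules.
Track A: -5, 10, -20, 40, -80, 160 (a geometric progression (common ratio -2)).
Track B: 216, 343, 512, 729, 1000, 1331 (the cubes 6³, 7³, 8³, …).
The 13th slot belongs to track A; its 7th term is -320.
Term 14 comes from track B (its 7th entry): 1728.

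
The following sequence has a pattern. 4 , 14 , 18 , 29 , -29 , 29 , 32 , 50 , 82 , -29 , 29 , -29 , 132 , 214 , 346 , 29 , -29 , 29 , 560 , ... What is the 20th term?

Positions follow the repeating pattern AAABBB; grouping by letter gives 2 tracks.
Track A: 4, 14, 18, 32, 50, 82, 132, 214, 346, 560. A Fibonacci-like recurrence a_n = a_{n-1} + a_{n-2}.
Track B: 29, -29, 29, -29, 29, -29, 29, -29, 29. Oscillating between 29 and -29.
Position 20 falls in track A as its term 11, giving 906.

906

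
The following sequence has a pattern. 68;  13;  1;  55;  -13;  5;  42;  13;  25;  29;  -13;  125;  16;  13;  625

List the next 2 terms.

Taking every 3rd term gives 3 separate tracks.
Track A = 68, 55, 42, 29, 16: arithmetic, step −13.
Track B = 13, -13, 13, -13, 13: alternating ±13.
Track C = 1, 5, 25, 125, 625: powers of 5.
The 16th slot belongs to track A; its 6th term is 3.
The 17th slot belongs to track B; its 6th term is -13.

3, -13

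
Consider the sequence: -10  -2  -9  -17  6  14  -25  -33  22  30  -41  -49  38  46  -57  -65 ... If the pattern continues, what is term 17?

54

Positions follow the repeating pattern AABB; grouping by letter gives 2 tracks.
Stream A: -10, -2, 6, 14, 22, 30, 38, 46 (linear: a_n = -18 + 8·n).
Stream B: -9, -17, -25, -33, -41, -49, -57, -65 (subtracting 8 each time).
Position 17 → stream A, term 9 = 54.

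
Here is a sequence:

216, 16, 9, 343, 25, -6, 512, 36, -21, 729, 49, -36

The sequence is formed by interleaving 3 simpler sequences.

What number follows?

1000

Split by position mod 3 into 3 tracks.
Track A = 216, 343, 512, 729: the cubes 6³, 7³, 8³, ….
Track B = 16, 25, 36, 49: the squares 4², 5², 6², ….
Track C = 9, -6, -21, -36: arithmetic with common difference −15.
The 13th slot belongs to track A; its 5th term is 1000.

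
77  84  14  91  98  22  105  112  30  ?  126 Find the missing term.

119

The slot pattern repeats as AAB (period 3), so there are 2 interleaved tracks.
Subsequence A is 77, 84, 91, 98, 105, 112, ?, 126, which is arithmetic with common difference +7.
Subsequence B is 14, 22, 30, which is linear: a_n = 6 + 8·n.
Filling subsequence A at index 7 by its rule yields 119.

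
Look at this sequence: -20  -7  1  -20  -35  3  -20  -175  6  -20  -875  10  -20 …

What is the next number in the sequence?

-4375

The terms cycle through 3 interleaved subsequences.
Track A: -20, -20, -20, -20, -20 (constant -20).
Track B: -7, -35, -175, -875 (geometric, ×5 each step).
Track C: 1, 3, 6, 10 (the triangular numbers T_1, T_2, …).
Term 14 comes from track B (its 5th entry): -4375.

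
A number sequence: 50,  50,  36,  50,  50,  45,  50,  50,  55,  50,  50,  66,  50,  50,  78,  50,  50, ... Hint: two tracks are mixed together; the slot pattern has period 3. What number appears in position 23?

50

Positions follow the repeating pattern AAB; grouping by letter gives 2 tracks.
Subsequence A: 50, 50, 50, 50, 50, 50, 50, 50, 50, 50, 50, 50. Constant 50.
Subsequence B: 36, 45, 55, 66, 78. Triangular numbers starting at T_8.
The 23rd slot belongs to subsequence A; its 16th term is 50.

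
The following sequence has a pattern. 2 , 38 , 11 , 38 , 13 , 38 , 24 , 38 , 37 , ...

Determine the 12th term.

38

The terms cycle through 2 interleaved subsequences.
Track A: 2, 11, 13, 24, 37 (Fibonacci-style (each term is the sum of the two before it)).
Track B: 38, 38, 38, 38 (always 38).
Position 12 → track B, term 6 = 38.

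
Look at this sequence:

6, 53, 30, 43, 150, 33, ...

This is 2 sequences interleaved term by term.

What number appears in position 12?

3

Odd-indexed and even-indexed terms follow separate rules.
Track A = 6, 30, 150: geometric with ratio 5.
Track B = 53, 43, 33: subtracting 10 each time.
Position 12 → track B, term 6 = 3.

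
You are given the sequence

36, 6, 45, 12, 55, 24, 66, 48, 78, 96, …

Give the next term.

The terms cycle through 2 interleaved subsequences.
Subsequence A: 36, 45, 55, 66, 78 (triangular numbers n(n+1)/2 for n = 8, 9, …).
Subsequence B: 6, 12, 24, 48, 96 (geometric with ratio 2).
Term 11 comes from subsequence A (its 6th entry): 91.

91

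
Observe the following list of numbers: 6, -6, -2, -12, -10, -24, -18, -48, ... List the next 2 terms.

The terms cycle through 2 interleaved subsequences.
Track A: 6, -2, -10, -18. Linear: a_n = 14 − 8·n.
Track B: -6, -12, -24, -48. Geometric with ratio 2.
The 9th slot belongs to track A; its 5th term is -26.
Position 10 falls in track B as its term 5, giving -96.

-26, -96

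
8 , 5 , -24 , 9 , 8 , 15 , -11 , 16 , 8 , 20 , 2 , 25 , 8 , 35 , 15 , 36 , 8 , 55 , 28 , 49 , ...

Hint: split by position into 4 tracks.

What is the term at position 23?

Split by position mod 4 into 4 tracks.
Subsequence A: 8, 8, 8, 8, 8 (constant 8).
Subsequence B: 5, 15, 20, 35, 55 (Fibonacci-style (each term is the sum of the two before it)).
Subsequence C: -24, -11, 2, 15, 28 (arithmetic with common difference +13).
Subsequence D: 9, 16, 25, 36, 49 (consecutive squares n² from n = 3).
Term 23 comes from subsequence C (its 6th entry): 41.

41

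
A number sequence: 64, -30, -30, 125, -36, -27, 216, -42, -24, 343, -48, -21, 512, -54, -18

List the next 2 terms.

Split by position mod 3: positions 1, 4, 7, … form one track, and each other residue class forms its own.
Stream A: 64, 125, 216, 343, 512 (the cubes 4³, 5³, 6³, …).
Stream B: -30, -36, -42, -48, -54 (arithmetic with common difference −6).
Stream C: -30, -27, -24, -21, -18 (linear: a_n = -33 + 3·n).
Position 16 → stream A, term 6 = 729.
Position 17 → stream B, term 6 = -60.

729, -60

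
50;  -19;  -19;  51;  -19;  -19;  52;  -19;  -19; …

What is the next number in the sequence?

The slot pattern repeats as ABB (period 3), so there are 2 interleaved tracks.
Track A: 50, 51, 52 (adding 1 each time).
Track B: -19, -19, -19, -19, -19, -19 (the constant sequence -19).
The 10th slot belongs to track A; its 4th term is 53.

53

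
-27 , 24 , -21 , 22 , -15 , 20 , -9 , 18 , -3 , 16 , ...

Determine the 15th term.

15

Split by position mod 2 into 2 tracks.
Track A is -27, -21, -15, -9, -3, which is linear: a_n = -33 + 6·n.
Track B is 24, 22, 20, 18, 16, which is linear: a_n = 26 − 2·n.
Position 15 falls in track A as its term 8, giving 15.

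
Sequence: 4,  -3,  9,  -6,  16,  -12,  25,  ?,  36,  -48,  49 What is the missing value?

-24

Positions 1, 3, 5, … form one subsequence and positions 2, 4, 6, … form another.
Track A = 4, 9, 16, 25, 36, 49: the squares 2², 3², 4², ….
Track B = -3, -6, -12, ?, -48: geometric, ×2 each step.
Track B's pattern makes the blank -24.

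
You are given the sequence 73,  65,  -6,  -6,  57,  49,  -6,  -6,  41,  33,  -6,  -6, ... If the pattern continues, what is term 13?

25

Reading positions in blocks of 4 reveals the pattern AABB — 2 tracks woven together.
Stream A is 73, 65, 57, 49, 41, 33, which is subtracting 8 each time.
Stream B is -6, -6, -6, -6, -6, -6, which is constant -6.
Position 13 → stream A, term 7 = 25.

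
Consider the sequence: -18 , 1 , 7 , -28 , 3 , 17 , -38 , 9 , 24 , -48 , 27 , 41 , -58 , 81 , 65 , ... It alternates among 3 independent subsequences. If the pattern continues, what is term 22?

Taking every 3rd term gives 3 separate tracks.
Subsequence A = -18, -28, -38, -48, -58: linear: a_n = -8 − 10·n.
Subsequence B = 1, 3, 9, 27, 81: successive powers of 3.
Subsequence C = 7, 17, 24, 41, 65: each term equals the sum of the previous two.
Term 22 comes from subsequence A (its 8th entry): -88.

-88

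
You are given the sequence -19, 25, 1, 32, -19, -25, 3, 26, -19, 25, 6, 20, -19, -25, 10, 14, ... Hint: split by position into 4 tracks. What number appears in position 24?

The terms cycle through 4 interleaved subsequences.
Track A: -19, -19, -19, -19. Always -19.
Track B: 25, -25, 25, -25. Alternating ±25.
Track C: 1, 3, 6, 10. The triangular numbers T_1, T_2, ….
Track D: 32, 26, 20, 14. Subtracting 6 each time.
The 24th slot belongs to track D; its 6th term is 2.

2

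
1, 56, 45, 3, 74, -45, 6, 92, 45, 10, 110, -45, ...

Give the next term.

15

Split by position mod 3 into 3 tracks.
Track A = 1, 3, 6, 10: triangular numbers starting at T_1.
Track B = 56, 74, 92, 110: linear: a_n = 38 + 18·n.
Track C = 45, -45, 45, -45: alternating ±45.
Position 13 falls in track A as its term 5, giving 15.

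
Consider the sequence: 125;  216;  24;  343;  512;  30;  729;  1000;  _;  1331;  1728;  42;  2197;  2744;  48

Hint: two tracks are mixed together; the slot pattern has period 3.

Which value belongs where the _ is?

Reading positions in blocks of 3 reveals the pattern AAB — 2 tracks woven together.
Subsequence A: 125, 216, 343, 512, 729, 1000, 1331, 1728, 2197, 2744 — the cubes 5³, 6³, 7³, ….
Subsequence B: 24, 30, ?, 42, 48 — arithmetic with common difference +6.
Filling subsequence B at index 3 by its rule yields 36.

36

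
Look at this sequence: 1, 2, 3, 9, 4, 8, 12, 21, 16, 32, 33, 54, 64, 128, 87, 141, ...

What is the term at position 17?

256

The slot pattern repeats as AABB (period 4), so there are 2 interleaved tracks.
Track A: 1, 2, 4, 8, 16, 32, 64, 128 — powers of 2.
Track B: 3, 9, 12, 21, 33, 54, 87, 141 — a Fibonacci-like recurrence a_n = a_{n-1} + a_{n-2}.
Position 17 → track A, term 9 = 256.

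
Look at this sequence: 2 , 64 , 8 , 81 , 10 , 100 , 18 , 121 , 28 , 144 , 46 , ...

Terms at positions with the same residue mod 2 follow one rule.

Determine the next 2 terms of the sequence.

169, 74

Taking every 2nd term gives 2 separate tracks.
Stream A is 2, 8, 10, 18, 28, 46, which is each term equals the sum of the previous two.
Stream B is 64, 81, 100, 121, 144, which is perfect squares starting at 8².
Position 12 falls in stream B as its term 6, giving 169.
Position 13 → stream A, term 7 = 74.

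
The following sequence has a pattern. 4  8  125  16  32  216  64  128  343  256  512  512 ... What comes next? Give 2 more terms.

1024, 2048

The slot pattern repeats as AAB (period 3), so there are 2 interleaved tracks.
Subsequence A = 4, 8, 16, 32, 64, 128, 256, 512: successive powers of 2.
Subsequence B = 125, 216, 343, 512: perfect cubes starting at 5³.
Position 13 → subsequence A, term 9 = 1024.
Position 14 → subsequence A, term 10 = 2048.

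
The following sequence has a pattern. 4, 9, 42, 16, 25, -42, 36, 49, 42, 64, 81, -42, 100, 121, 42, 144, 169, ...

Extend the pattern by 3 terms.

Reading positions in blocks of 3 reveals the pattern AAB — 2 tracks woven together.
Subsequence A: 4, 9, 16, 25, 36, 49, 64, 81, 100, 121, 144, 169 (perfect squares starting at 2²).
Subsequence B: 42, -42, 42, -42, 42 (the oscillation 42·(−1)^(n+1)).
The 18th slot belongs to subsequence B; its 6th term is -42.
Term 19 comes from subsequence A (its 13th entry): 196.
Term 20 comes from subsequence A (its 14th entry): 225.

-42, 196, 225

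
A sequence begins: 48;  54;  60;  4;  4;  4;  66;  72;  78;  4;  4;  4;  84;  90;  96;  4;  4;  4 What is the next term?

Reading positions in blocks of 6 reveals the pattern AAABBB — 2 tracks woven together.
Track A: 48, 54, 60, 66, 72, 78, 84, 90, 96 — adding 6 each time.
Track B: 4, 4, 4, 4, 4, 4, 4, 4, 4 — the constant sequence 4.
The 19th slot belongs to track A; its 10th term is 102.

102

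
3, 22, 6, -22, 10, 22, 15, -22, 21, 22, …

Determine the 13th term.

36

The terms cycle through 2 interleaved subsequences.
Track A = 3, 6, 10, 15, 21: triangular numbers n(n+1)/2 for n = 2, 3, ….
Track B = 22, -22, 22, -22, 22: oscillating between 22 and -22.
Position 13 falls in track A as its term 7, giving 36.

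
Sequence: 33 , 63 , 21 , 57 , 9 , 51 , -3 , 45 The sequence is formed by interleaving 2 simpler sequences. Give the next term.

-15

Odd-indexed and even-indexed terms follow separate rules.
Track A is 33, 21, 9, -3, which is arithmetic with common difference −12.
Track B is 63, 57, 51, 45, which is linear: a_n = 69 − 6·n.
Term 9 comes from track A (its 5th entry): -15.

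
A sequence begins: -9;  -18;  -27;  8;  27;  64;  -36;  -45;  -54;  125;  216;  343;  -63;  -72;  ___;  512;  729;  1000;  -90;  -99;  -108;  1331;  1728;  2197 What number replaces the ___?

-81

The slot pattern repeats as AAABBB (period 6), so there are 2 interleaved tracks.
Subsequence A is -9, -18, -27, -36, -45, -54, -63, -72, ?, -90, -99, -108, which is arithmetic with common difference −9.
Subsequence B is 8, 27, 64, 125, 216, 343, 512, 729, 1000, 1331, 1728, 2197, which is consecutive cubes n³ from n = 2.
Filling subsequence A at index 9 by its rule yields -81.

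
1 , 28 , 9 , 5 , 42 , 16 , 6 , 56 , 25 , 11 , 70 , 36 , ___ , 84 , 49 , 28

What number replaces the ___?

17

Taking every 3rd term gives 3 separate tracks.
Subsequence A: 1, 5, 6, 11, ?, 28. A Fibonacci-like recurrence a_n = a_{n-1} + a_{n-2}.
Subsequence B: 28, 42, 56, 70, 84. Adding 14 each time.
Subsequence C: 9, 16, 25, 36, 49. Consecutive squares n² from n = 3.
So the missing entry in subsequence A is 17.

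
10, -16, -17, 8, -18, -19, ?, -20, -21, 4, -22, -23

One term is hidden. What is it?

Reading positions in blocks of 3 reveals the pattern ABB — 2 tracks woven together.
Track A: 10, 8, ?, 4 (linear: a_n = 12 − 2·n).
Track B: -16, -17, -18, -19, -20, -21, -22, -23 (linear: a_n = -15 − n).
The gap is track A's term 3; the rule gives 6.

6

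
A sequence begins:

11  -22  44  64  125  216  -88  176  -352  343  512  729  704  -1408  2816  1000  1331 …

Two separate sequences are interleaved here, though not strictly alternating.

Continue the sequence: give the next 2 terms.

Reading positions in blocks of 6 reveals the pattern AAABBB — 2 tracks woven together.
Stream A: 11, -22, 44, -88, 176, -352, 704, -1408, 2816 (geometric, ×-2 each step).
Stream B: 64, 125, 216, 343, 512, 729, 1000, 1331 (perfect cubes starting at 4³).
The 18th slot belongs to stream B; its 9th term is 1728.
The 19th slot belongs to stream A; its 10th term is -5632.

1728, -5632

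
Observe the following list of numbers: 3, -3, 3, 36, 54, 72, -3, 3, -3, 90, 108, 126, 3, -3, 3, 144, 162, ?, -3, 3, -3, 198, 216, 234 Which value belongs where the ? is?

180

Reading positions in blocks of 6 reveals the pattern AAABBB — 2 tracks woven together.
Track A: 3, -3, 3, -3, 3, -3, 3, -3, 3, -3, 3, -3 (oscillating between 3 and -3).
Track B: 36, 54, 72, 90, 108, 126, 144, 162, ?, 198, 216, 234 (arithmetic, step +18).
Track B's pattern makes the blank 180.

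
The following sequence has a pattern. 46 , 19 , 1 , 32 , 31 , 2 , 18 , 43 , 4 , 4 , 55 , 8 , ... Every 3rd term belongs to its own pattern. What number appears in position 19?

-38

Taking every 3rd term gives 3 separate tracks.
Track A = 46, 32, 18, 4: arithmetic, step −14.
Track B = 19, 31, 43, 55: arithmetic with common difference +12.
Track C = 1, 2, 4, 8: powers of 2.
The 19th slot belongs to track A; its 7th term is -38.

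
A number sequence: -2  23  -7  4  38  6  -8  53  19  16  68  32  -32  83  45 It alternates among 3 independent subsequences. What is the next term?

Split by position mod 3 into 3 tracks.
Stream A: -2, 4, -8, 16, -32 (multiplying by -2 each time).
Stream B: 23, 38, 53, 68, 83 (arithmetic with common difference +15).
Stream C: -7, 6, 19, 32, 45 (arithmetic with common difference +13).
Position 16 falls in stream A as its term 6, giving 64.

64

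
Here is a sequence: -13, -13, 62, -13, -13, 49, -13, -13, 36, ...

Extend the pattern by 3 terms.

-13, -13, 23

Positions follow the repeating pattern AAB; grouping by letter gives 2 tracks.
Subsequence A = -13, -13, -13, -13, -13, -13: constant -13.
Subsequence B = 62, 49, 36: subtracting 13 each time.
Position 10 → subsequence A, term 7 = -13.
Position 11 falls in subsequence A as its term 8, giving -13.
Position 12 → subsequence B, term 4 = 23.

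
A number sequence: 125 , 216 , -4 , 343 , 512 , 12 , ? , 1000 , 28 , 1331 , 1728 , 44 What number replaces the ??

Positions follow the repeating pattern AAB; grouping by letter gives 2 tracks.
Subsequence A: 125, 216, 343, 512, ?, 1000, 1331, 1728 (perfect cubes starting at 5³).
Subsequence B: -4, 12, 28, 44 (arithmetic, step +16).
Subsequence A's pattern makes the blank 729.

729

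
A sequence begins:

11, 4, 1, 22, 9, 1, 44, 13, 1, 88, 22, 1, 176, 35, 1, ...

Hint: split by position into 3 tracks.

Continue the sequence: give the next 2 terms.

352, 57

Split by position mod 3: positions 1, 4, 7, … form one track, and each other residue class forms its own.
Track A is 11, 22, 44, 88, 176, which is multiplying by 2 each time.
Track B is 4, 9, 13, 22, 35, which is each term equals the sum of the previous two.
Track C is 1, 1, 1, 1, 1, which is constant 1.
Position 16 → track A, term 6 = 352.
Term 17 comes from track B (its 6th entry): 57.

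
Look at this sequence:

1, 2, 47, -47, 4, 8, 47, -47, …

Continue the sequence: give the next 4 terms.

16, 32, 47, -47

The slot pattern repeats as AABB (period 4), so there are 2 interleaved tracks.
Stream A: 1, 2, 4, 8 (powers of 2).
Stream B: 47, -47, 47, -47 (alternating ±47).
Position 9 falls in stream A as its term 5, giving 16.
Position 10 falls in stream A as its term 6, giving 32.
Position 11 falls in stream B as its term 5, giving 47.
Term 12 comes from stream B (its 6th entry): -47.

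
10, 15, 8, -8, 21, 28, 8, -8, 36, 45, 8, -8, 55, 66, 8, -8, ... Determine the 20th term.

Positions follow the repeating pattern AABB; grouping by letter gives 2 tracks.
Track A = 10, 15, 21, 28, 36, 45, 55, 66: triangular numbers starting at T_4.
Track B = 8, -8, 8, -8, 8, -8, 8, -8: the oscillation 8·(−1)^(n+1).
Term 20 comes from track B (its 10th entry): -8.

-8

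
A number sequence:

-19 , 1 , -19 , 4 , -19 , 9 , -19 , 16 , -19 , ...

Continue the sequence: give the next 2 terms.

25, -19

Positions 1, 3, 5, … form one subsequence and positions 2, 4, 6, … form another.
Stream A: -19, -19, -19, -19, -19 — always -19.
Stream B: 1, 4, 9, 16 — perfect squares starting at 1².
Position 10 → stream B, term 5 = 25.
Term 11 comes from stream A (its 6th entry): -19.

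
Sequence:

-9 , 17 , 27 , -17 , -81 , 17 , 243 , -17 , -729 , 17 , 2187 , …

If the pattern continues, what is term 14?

17

Split by position mod 2 into 2 tracks.
Subsequence A = -9, 27, -81, 243, -729, 2187: geometric with ratio -3.
Subsequence B = 17, -17, 17, -17, 17: the oscillation 17·(−1)^(n+1).
Term 14 comes from subsequence B (its 7th entry): 17.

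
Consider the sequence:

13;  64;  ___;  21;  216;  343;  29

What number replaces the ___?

125

Reading positions in blocks of 3 reveals the pattern ABB — 2 tracks woven together.
Track A: 13, 21, 29. Arithmetic with common difference +8.
Track B: 64, ?, 216, 343. Consecutive cubes n³ from n = 4.
So the missing entry in track B is 125.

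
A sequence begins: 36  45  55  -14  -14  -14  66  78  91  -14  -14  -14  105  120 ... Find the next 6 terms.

Positions follow the repeating pattern AAABBB; grouping by letter gives 2 tracks.
Track A: 36, 45, 55, 66, 78, 91, 105, 120 (triangular numbers n(n+1)/2 for n = 8, 9, …).
Track B: -14, -14, -14, -14, -14, -14 (the constant sequence -14).
Position 15 → track A, term 9 = 136.
Position 16 → track B, term 7 = -14.
Term 17 comes from track B (its 8th entry): -14.
Term 18 comes from track B (its 9th entry): -14.
The 19th slot belongs to track A; its 10th term is 153.
Position 20 falls in track A as its term 11, giving 171.

136, -14, -14, -14, 153, 171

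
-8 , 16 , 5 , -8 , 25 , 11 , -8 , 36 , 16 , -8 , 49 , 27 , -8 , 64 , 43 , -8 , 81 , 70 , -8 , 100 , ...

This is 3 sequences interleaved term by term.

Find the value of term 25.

Split by position mod 3 into 3 tracks.
Stream A: -8, -8, -8, -8, -8, -8, -8 (always -8).
Stream B: 16, 25, 36, 49, 64, 81, 100 (consecutive squares n² from n = 4).
Stream C: 5, 11, 16, 27, 43, 70 (Fibonacci-style (each term is the sum of the two before it)).
The 25th slot belongs to stream A; its 9th term is -8.

-8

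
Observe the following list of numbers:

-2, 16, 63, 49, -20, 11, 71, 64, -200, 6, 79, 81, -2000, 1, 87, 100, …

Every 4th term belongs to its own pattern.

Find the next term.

-20000

Read the sequence 4 terms at a time; column i is its own pattern.
Track A is -2, -20, -200, -2000, which is geometric, ×10 each step.
Track B is 16, 11, 6, 1, which is subtracting 5 each time.
Track C is 63, 71, 79, 87, which is arithmetic, step +8.
Track D is 49, 64, 81, 100, which is the squares 7², 8², 9², ….
Position 17 falls in track A as its term 5, giving -20000.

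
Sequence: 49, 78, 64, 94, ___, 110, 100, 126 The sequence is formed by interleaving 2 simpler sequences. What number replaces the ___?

81

The terms cycle through 2 interleaved subsequences.
Subsequence A: 49, 64, ?, 100 (consecutive squares n² from n = 7).
Subsequence B: 78, 94, 110, 126 (arithmetic, step +16).
Subsequence A's pattern makes the blank 81.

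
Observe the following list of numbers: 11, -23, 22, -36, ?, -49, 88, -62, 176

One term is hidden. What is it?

44

Taking every 2nd term gives 2 separate tracks.
Track A = 11, 22, ?, 88, 176: geometric, ×2 each step.
Track B = -23, -36, -49, -62: subtracting 13 each time.
So the missing entry in track A is 44.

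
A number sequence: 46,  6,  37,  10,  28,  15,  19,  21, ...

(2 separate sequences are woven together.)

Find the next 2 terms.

Odd-indexed and even-indexed terms follow separate rules.
Stream A = 46, 37, 28, 19: subtracting 9 each time.
Stream B = 6, 10, 15, 21: triangular numbers starting at T_3.
Term 9 comes from stream A (its 5th entry): 10.
The 10th slot belongs to stream B; its 5th term is 28.

10, 28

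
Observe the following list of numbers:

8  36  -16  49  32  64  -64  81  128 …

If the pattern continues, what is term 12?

121

The terms cycle through 2 interleaved subsequences.
Subsequence A is 8, -16, 32, -64, 128, which is a geometric progression (common ratio -2).
Subsequence B is 36, 49, 64, 81, which is the squares 6², 7², 8², ….
Term 12 comes from subsequence B (its 6th entry): 121.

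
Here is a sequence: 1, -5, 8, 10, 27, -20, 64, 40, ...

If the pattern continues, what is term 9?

The terms cycle through 2 interleaved subsequences.
Track A = 1, 8, 27, 64: consecutive cubes n³ from n = 1.
Track B = -5, 10, -20, 40: a geometric progression (common ratio -2).
Position 9 → track A, term 5 = 125.

125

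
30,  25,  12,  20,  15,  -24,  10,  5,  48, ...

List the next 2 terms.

0, -5

The slot pattern repeats as AAB (period 3), so there are 2 interleaved tracks.
Track A is 30, 25, 20, 15, 10, 5, which is subtracting 5 each time.
Track B is 12, -24, 48, which is a geometric progression (common ratio -2).
Position 10 falls in track A as its term 7, giving 0.
The 11th slot belongs to track A; its 8th term is -5.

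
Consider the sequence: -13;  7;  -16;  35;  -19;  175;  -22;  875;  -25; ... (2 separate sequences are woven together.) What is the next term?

Split by position mod 2 into 2 tracks.
Track A = -13, -16, -19, -22, -25: linear: a_n = -10 − 3·n.
Track B = 7, 35, 175, 875: geometric, ×5 each step.
The 10th slot belongs to track B; its 5th term is 4375.

4375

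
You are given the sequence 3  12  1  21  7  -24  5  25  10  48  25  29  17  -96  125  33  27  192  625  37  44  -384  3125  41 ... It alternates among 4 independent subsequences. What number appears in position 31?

78125

Split by position mod 4 into 4 tracks.
Track A: 3, 7, 10, 17, 27, 44 (Fibonacci-style (each term is the sum of the two before it)).
Track B: 12, -24, 48, -96, 192, -384 (geometric, ×-2 each step).
Track C: 1, 5, 25, 125, 625, 3125 (powers of 5).
Track D: 21, 25, 29, 33, 37, 41 (arithmetic, step +4).
Term 31 comes from track C (its 8th entry): 78125.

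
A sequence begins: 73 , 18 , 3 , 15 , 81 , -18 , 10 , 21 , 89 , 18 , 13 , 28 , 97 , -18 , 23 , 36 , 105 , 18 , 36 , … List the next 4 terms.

45, 113, -18, 59

Taking every 4th term gives 4 separate tracks.
Stream A is 73, 81, 89, 97, 105, which is linear: a_n = 65 + 8·n.
Stream B is 18, -18, 18, -18, 18, which is oscillating between 18 and -18.
Stream C is 3, 10, 13, 23, 36, which is a Fibonacci-like recurrence a_n = a_{n-1} + a_{n-2}.
Stream D is 15, 21, 28, 36, which is triangular numbers starting at T_5.
Position 20 falls in stream D as its term 5, giving 45.
The 21st slot belongs to stream A; its 6th term is 113.
Term 22 comes from stream B (its 6th entry): -18.
Term 23 comes from stream C (its 6th entry): 59.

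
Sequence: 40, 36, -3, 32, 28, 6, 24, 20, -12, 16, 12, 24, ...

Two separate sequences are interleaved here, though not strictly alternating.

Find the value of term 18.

96

Reading positions in blocks of 3 reveals the pattern AAB — 2 tracks woven together.
Stream A: 40, 36, 32, 28, 24, 20, 16, 12 — linear: a_n = 44 − 4·n.
Stream B: -3, 6, -12, 24 — geometric with ratio -2.
Position 18 falls in stream B as its term 6, giving 96.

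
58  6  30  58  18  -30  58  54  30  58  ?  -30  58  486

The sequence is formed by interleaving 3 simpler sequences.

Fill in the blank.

162

Taking every 3rd term gives 3 separate tracks.
Stream A: 58, 58, 58, 58, 58 (constant 58).
Stream B: 6, 18, 54, ?, 486 (geometric, ×3 each step).
Stream C: 30, -30, 30, -30 (oscillating between 30 and -30).
The gap is stream B's term 4; the rule gives 162.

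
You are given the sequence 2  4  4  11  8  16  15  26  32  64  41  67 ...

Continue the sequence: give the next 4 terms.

128, 256, 108, 175

Reading positions in blocks of 4 reveals the pattern AABB — 2 tracks woven together.
Track A: 2, 4, 8, 16, 32, 64 (powers 2^1, 2^2, 2^3, …).
Track B: 4, 11, 15, 26, 41, 67 (a Fibonacci-like recurrence a_n = a_{n-1} + a_{n-2}).
Position 13 → track A, term 7 = 128.
Term 14 comes from track A (its 8th entry): 256.
The 15th slot belongs to track B; its 7th term is 108.
Term 16 comes from track B (its 8th entry): 175.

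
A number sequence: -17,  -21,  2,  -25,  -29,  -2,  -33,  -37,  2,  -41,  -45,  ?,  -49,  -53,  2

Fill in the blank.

Positions follow the repeating pattern AAB; grouping by letter gives 2 tracks.
Stream A: -17, -21, -25, -29, -33, -37, -41, -45, -49, -53 — subtracting 4 each time.
Stream B: 2, -2, 2, ?, 2 — oscillating between 2 and -2.
Stream B's pattern makes the blank -2.

-2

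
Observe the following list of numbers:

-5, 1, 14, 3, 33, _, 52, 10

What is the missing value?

6

Odd-indexed and even-indexed terms follow separate rules.
Subsequence A = -5, 14, 33, 52: adding 19 each time.
Subsequence B = 1, 3, ?, 10: triangular numbers n(n+1)/2 for n = 1, 2, ….
Filling subsequence B at index 3 by its rule yields 6.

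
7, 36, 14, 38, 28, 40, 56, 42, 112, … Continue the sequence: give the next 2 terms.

44, 224

Taking every 2nd term gives 2 separate tracks.
Subsequence A: 7, 14, 28, 56, 112. Geometric, ×2 each step.
Subsequence B: 36, 38, 40, 42. Arithmetic with common difference +2.
Position 10 → subsequence B, term 5 = 44.
Term 11 comes from subsequence A (its 6th entry): 224.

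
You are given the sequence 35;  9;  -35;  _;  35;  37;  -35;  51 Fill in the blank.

The terms cycle through 2 interleaved subsequences.
Track A: 35, -35, 35, -35. Alternating ±35.
Track B: 9, ?, 37, 51. Linear: a_n = -5 + 14·n.
Filling track B at index 2 by its rule yields 23.

23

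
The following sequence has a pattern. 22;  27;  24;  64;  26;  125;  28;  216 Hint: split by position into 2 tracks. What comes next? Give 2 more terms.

30, 343

Positions 1, 3, 5, … form one subsequence and positions 2, 4, 6, … form another.
Stream A: 22, 24, 26, 28 (arithmetic with common difference +2).
Stream B: 27, 64, 125, 216 (consecutive cubes n³ from n = 3).
Position 9 → stream A, term 5 = 30.
Position 10 → stream B, term 5 = 343.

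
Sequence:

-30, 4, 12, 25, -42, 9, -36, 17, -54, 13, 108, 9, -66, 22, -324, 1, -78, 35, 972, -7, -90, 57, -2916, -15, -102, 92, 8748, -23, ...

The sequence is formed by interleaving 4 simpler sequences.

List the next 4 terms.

-114, 149, -26244, -31

Split by position mod 4 into 4 tracks.
Stream A: -30, -42, -54, -66, -78, -90, -102 (arithmetic, step −12).
Stream B: 4, 9, 13, 22, 35, 57, 92 (Fibonacci-style (each term is the sum of the two before it)).
Stream C: 12, -36, 108, -324, 972, -2916, 8748 (geometric, ×-3 each step).
Stream D: 25, 17, 9, 1, -7, -15, -23 (arithmetic with common difference −8).
Position 29 falls in stream A as its term 8, giving -114.
Position 30 → stream B, term 8 = 149.
Term 31 comes from stream C (its 8th entry): -26244.
Term 32 comes from stream D (its 8th entry): -31.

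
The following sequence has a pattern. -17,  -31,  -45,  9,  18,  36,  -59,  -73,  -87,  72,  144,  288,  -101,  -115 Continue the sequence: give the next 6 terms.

-129, 576, 1152, 2304, -143, -157

Reading positions in blocks of 6 reveals the pattern AAABBB — 2 tracks woven together.
Track A is -17, -31, -45, -59, -73, -87, -101, -115, which is linear: a_n = -3 − 14·n.
Track B is 9, 18, 36, 72, 144, 288, which is geometric with ratio 2.
Position 15 falls in track A as its term 9, giving -129.
Position 16 falls in track B as its term 7, giving 576.
Position 17 → track B, term 8 = 1152.
The 18th slot belongs to track B; its 9th term is 2304.
Position 19 → track A, term 10 = -143.
Position 20 → track A, term 11 = -157.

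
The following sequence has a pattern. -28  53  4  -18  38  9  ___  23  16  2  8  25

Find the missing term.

-8

The terms cycle through 3 interleaved subsequences.
Subsequence A: -28, -18, ?, 2 — adding 10 each time.
Subsequence B: 53, 38, 23, 8 — arithmetic with common difference −15.
Subsequence C: 4, 9, 16, 25 — consecutive squares n² from n = 2.
The gap is subsequence A's term 3; the rule gives -8.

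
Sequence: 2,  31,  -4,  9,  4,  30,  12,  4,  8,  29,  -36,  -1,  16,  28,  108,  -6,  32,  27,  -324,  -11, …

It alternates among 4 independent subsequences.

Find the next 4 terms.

The terms cycle through 4 interleaved subsequences.
Track A = 2, 4, 8, 16, 32: successive powers of 2.
Track B = 31, 30, 29, 28, 27: subtracting 1 each time.
Track C = -4, 12, -36, 108, -324: a geometric progression (common ratio -3).
Track D = 9, 4, -1, -6, -11: arithmetic, step −5.
Position 21 → track A, term 6 = 64.
Position 22 → track B, term 6 = 26.
Term 23 comes from track C (its 6th entry): 972.
Position 24 → track D, term 6 = -16.

64, 26, 972, -16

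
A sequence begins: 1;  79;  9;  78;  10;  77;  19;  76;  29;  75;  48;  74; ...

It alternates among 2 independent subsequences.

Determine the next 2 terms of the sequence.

Split by position mod 2 into 2 tracks.
Track A: 1, 9, 10, 19, 29, 48 (each term equals the sum of the previous two).
Track B: 79, 78, 77, 76, 75, 74 (subtracting 1 each time).
Position 13 falls in track A as its term 7, giving 77.
Position 14 → track B, term 7 = 73.

77, 73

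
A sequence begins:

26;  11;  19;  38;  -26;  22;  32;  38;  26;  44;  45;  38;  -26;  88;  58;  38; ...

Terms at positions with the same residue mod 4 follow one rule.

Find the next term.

Split by position mod 4 into 4 tracks.
Track A: 26, -26, 26, -26 (alternating ±26).
Track B: 11, 22, 44, 88 (geometric with ratio 2).
Track C: 19, 32, 45, 58 (adding 13 each time).
Track D: 38, 38, 38, 38 (always 38).
Position 17 falls in track A as its term 5, giving 26.

26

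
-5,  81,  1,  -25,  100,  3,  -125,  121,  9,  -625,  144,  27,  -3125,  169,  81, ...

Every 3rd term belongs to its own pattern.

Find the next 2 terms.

Taking every 3rd term gives 3 separate tracks.
Track A = -5, -25, -125, -625, -3125: geometric with ratio 5.
Track B = 81, 100, 121, 144, 169: consecutive squares n² from n = 9.
Track C = 1, 3, 9, 27, 81: powers of 3.
Position 16 → track A, term 6 = -15625.
Position 17 → track B, term 6 = 196.

-15625, 196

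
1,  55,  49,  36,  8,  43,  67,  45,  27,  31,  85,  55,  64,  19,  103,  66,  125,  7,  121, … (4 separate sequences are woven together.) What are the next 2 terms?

The terms cycle through 4 interleaved subsequences.
Track A: 1, 8, 27, 64, 125 (consecutive cubes n³ from n = 1).
Track B: 55, 43, 31, 19, 7 (subtracting 12 each time).
Track C: 49, 67, 85, 103, 121 (linear: a_n = 31 + 18·n).
Track D: 36, 45, 55, 66 (triangular numbers n(n+1)/2 for n = 8, 9, …).
The 20th slot belongs to track D; its 5th term is 78.
The 21st slot belongs to track A; its 6th term is 216.

78, 216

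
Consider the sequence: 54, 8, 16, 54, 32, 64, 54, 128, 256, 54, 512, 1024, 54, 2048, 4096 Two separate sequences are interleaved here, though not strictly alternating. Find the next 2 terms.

Reading positions in blocks of 3 reveals the pattern ABB — 2 tracks woven together.
Track A is 54, 54, 54, 54, 54, which is always 54.
Track B is 8, 16, 32, 64, 128, 256, 512, 1024, 2048, 4096, which is powers 2^3, 2^4, 2^5, ….
Position 16 → track A, term 6 = 54.
Position 17 → track B, term 11 = 8192.

54, 8192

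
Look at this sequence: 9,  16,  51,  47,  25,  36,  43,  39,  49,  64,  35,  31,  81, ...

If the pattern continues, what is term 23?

11

The slot pattern repeats as AABB (period 4), so there are 2 interleaved tracks.
Track A: 9, 16, 25, 36, 49, 64, 81 — the squares 3², 4², 5², ….
Track B: 51, 47, 43, 39, 35, 31 — arithmetic with common difference −4.
Position 23 falls in track B as its term 11, giving 11.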